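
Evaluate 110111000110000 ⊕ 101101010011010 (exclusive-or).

XOR: 1 when bits differ
  110111000110000
^ 101101010011010
-----------------
  011010010101010
Decimal: 28208 ^ 23194 = 13482



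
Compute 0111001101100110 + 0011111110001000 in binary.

Add column by column from the right: bit + bit + carry-in; write the sum mod 2, carry 1 when the sum is 2 or 3.
carry:  1111111000000000
        0111001101100110
+       0011111110001000
------------------------
       01011001011101110
(the carry out of the leftmost column, 0, becomes the leading bit)
Decimal check:
  0111001101100110 = 16384 + 8192 + 4096 + 512 + 256 + 64 + 32 + 4 + 2 = 29542
  0011111110001000 = 8192 + 4096 + 2048 + 1024 + 512 + 256 + 128 + 8 = 16264
  29542 + 16264 = 45806, and 01011001011101110 = 32768 + 8192 + 4096 + 512 + 128 + 64 + 32 + 8 + 4 + 2 = 45806 ✓



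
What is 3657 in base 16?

Using repeated division by 16 (digits 10–15 are A–F):
3657 ÷ 16 = 228 remainder 9
228 ÷ 16 = 14 remainder 4
14 ÷ 16 = 0 remainder 14 (E)
Reading remainders bottom to top: E49



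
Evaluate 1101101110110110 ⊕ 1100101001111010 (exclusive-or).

XOR: 1 when bits differ
  1101101110110110
^ 1100101001111010
------------------
  0001000111001100
Decimal: 56246 ^ 51834 = 4556



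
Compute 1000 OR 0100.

OR: 1 when either bit is 1
  1000
| 0100
------
  1100
Decimal: 8 | 4 = 12



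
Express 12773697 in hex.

Using repeated division by 16 (digits 10–15 are A–F):
12773697 ÷ 16 = 798356 remainder 1
798356 ÷ 16 = 49897 remainder 4
49897 ÷ 16 = 3118 remainder 9
3118 ÷ 16 = 194 remainder 14 (E)
194 ÷ 16 = 12 remainder 2
12 ÷ 16 = 0 remainder 12 (C)
Reading remainders bottom to top: C2E941



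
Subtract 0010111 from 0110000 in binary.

Method 1 - Direct subtraction (column by column from the right: bit − bit − borrow-in; if negative, add 2 and borrow 1 from the next column):
borrow: 0111110
        0110000
-       0010111
---------------
        0011001

Method 2 - Add two's complement:
Two's complement of 0010111: invert → 1101000, add 1 → 1101001
  0110000
+ 1101001
---------
 10011001  (end carry out of the top bit = 1)
Discarding the end carry: 0011001
Decimal check:
  0110000 = 32 + 16 = 48
  0010111 = 16 + 4 + 2 + 1 = 23
  48 - 23 = 25, and 0011001 = 16 + 8 + 1 = 25 ✓



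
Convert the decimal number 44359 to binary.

Using repeated division by 2:
44359 ÷ 2 = 22179 remainder 1
22179 ÷ 2 = 11089 remainder 1
11089 ÷ 2 = 5544 remainder 1
5544 ÷ 2 = 2772 remainder 0
2772 ÷ 2 = 1386 remainder 0
1386 ÷ 2 = 693 remainder 0
693 ÷ 2 = 346 remainder 1
346 ÷ 2 = 173 remainder 0
173 ÷ 2 = 86 remainder 1
86 ÷ 2 = 43 remainder 0
43 ÷ 2 = 21 remainder 1
21 ÷ 2 = 10 remainder 1
10 ÷ 2 = 5 remainder 0
5 ÷ 2 = 2 remainder 1
2 ÷ 2 = 1 remainder 0
1 ÷ 2 = 0 remainder 1
Reading remainders bottom to top: 1010110101000111



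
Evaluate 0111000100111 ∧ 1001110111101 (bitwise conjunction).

AND: 1 only when both bits are 1
  0111000100111
& 1001110111101
---------------
  0001000100101
Decimal: 3623 & 5053 = 549



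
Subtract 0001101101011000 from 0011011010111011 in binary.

Method 1 - Direct subtraction (column by column from the right: bit − bit − borrow-in; if negative, add 2 and borrow 1 from the next column):
borrow: 0011011010000000
        0011011010111011
-       0001101101011000
------------------------
        0001101101100011

Method 2 - Add two's complement:
Two's complement of 0001101101011000: invert → 1110010010100111, add 1 → 1110010010101000
  0011011010111011
+ 1110010010101000
------------------
 10001101101100011  (end carry out of the top bit = 1)
Discarding the end carry: 0001101101100011
Decimal check:
  0011011010111011 = 8192 + 4096 + 1024 + 512 + 128 + 32 + 16 + 8 + 2 + 1 = 14011
  0001101101011000 = 4096 + 2048 + 512 + 256 + 64 + 16 + 8 = 7000
  14011 - 7000 = 7011, and 0001101101100011 = 4096 + 2048 + 512 + 256 + 64 + 32 + 2 + 1 = 7011 ✓



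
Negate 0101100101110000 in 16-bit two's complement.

Original: 0101100101110000
Step 1 - Invert all bits: 1010011010001111
Step 2 - Add 1: 1010011010010000
Verification: 0101100101110000 + 1010011010010000 = 10000000000000000; discarding the end carry (carry out of the top bit) leaves the 16-bit value 0000000000000000, as required for x + (-x)



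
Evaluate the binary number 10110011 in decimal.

Sum of powers of 2 for each 1-bit:
2^0 + 2^1 + 2^4 + 2^5 + 2^7
= 1 + 2 + 16 + 32 + 128
= 179



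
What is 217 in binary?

Using repeated division by 2:
217 ÷ 2 = 108 remainder 1
108 ÷ 2 = 54 remainder 0
54 ÷ 2 = 27 remainder 0
27 ÷ 2 = 13 remainder 1
13 ÷ 2 = 6 remainder 1
6 ÷ 2 = 3 remainder 0
3 ÷ 2 = 1 remainder 1
1 ÷ 2 = 0 remainder 1
Reading remainders bottom to top: 11011001



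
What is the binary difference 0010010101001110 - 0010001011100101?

Method 1 - Direct subtraction (column by column from the right: bit − bit − borrow-in; if negative, add 2 and borrow 1 from the next column):
borrow: 0000010111000010
        0010010101001110
-       0010001011100101
------------------------
        0000001001101001

Method 2 - Add two's complement:
Two's complement of 0010001011100101: invert → 1101110100011010, add 1 → 1101110100011011
  0010010101001110
+ 1101110100011011
------------------
 10000001001101001  (end carry out of the top bit = 1)
Discarding the end carry: 0000001001101001
Decimal check:
  0010010101001110 = 8192 + 1024 + 256 + 64 + 8 + 4 + 2 = 9550
  0010001011100101 = 8192 + 512 + 128 + 64 + 32 + 4 + 1 = 8933
  9550 - 8933 = 617, and 0000001001101001 = 512 + 64 + 32 + 8 + 1 = 617 ✓



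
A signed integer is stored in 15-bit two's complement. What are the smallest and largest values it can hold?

For 15-bit two's complement:
Minimum: -2^14 = -16384
Maximum: 2^14 - 1 = 16383



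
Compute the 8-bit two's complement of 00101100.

Original: 00101100
Step 1 - Invert all bits: 11010011
Step 2 - Add 1: 11010100
Verification: 00101100 + 11010100 = 100000000; discarding the end carry (carry out of the top bit) leaves the 8-bit value 00000000, as required for x + (-x)



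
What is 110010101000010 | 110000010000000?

OR: 1 when either bit is 1
  110010101000010
| 110000010000000
-----------------
  110010111000010
Decimal: 25922 | 24704 = 26050



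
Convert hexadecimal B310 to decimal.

Expand by place value (powers of 16):
Digit values: B = 11
B310 = 11 × 16^3 + 3 × 16^2 + 1 × 16^1 + 0 × 16^0
= 11 × 4096 + 3 × 256 + 1 × 16 + 0 × 1
= 45056 + 768 + 16 + 0
= 45840



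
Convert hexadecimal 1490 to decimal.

Expand by place value (powers of 16):
1490 = 1 × 16^3 + 4 × 16^2 + 9 × 16^1 + 0 × 16^0
= 1 × 4096 + 4 × 256 + 9 × 16 + 0 × 1
= 4096 + 1024 + 144 + 0
= 5264



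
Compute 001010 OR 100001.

OR: 1 when either bit is 1
  001010
| 100001
--------
  101011
Decimal: 10 | 33 = 43



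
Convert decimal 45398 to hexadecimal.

Using repeated division by 16 (digits 10–15 are A–F):
45398 ÷ 16 = 2837 remainder 6
2837 ÷ 16 = 177 remainder 5
177 ÷ 16 = 11 remainder 1
11 ÷ 16 = 0 remainder 11 (B)
Reading remainders bottom to top: B156



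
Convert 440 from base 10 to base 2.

Using repeated division by 2:
440 ÷ 2 = 220 remainder 0
220 ÷ 2 = 110 remainder 0
110 ÷ 2 = 55 remainder 0
55 ÷ 2 = 27 remainder 1
27 ÷ 2 = 13 remainder 1
13 ÷ 2 = 6 remainder 1
6 ÷ 2 = 3 remainder 0
3 ÷ 2 = 1 remainder 1
1 ÷ 2 = 0 remainder 1
Reading remainders bottom to top: 110111000



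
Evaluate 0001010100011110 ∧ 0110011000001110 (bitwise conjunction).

AND: 1 only when both bits are 1
  0001010100011110
& 0110011000001110
------------------
  0000010000001110
Decimal: 5406 & 26126 = 1038



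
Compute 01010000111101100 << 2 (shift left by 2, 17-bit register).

Original: 01010000111101100 (decimal 41452)
Shift left by 2 positions
Append 2 zeros on the right and drop the 2 high bits that overflow the 17-bit width
Result: 01000011110110000 (decimal 34736)
Equivalent: 41452 << 2 = 41452 × 2^2 = 165808, truncated to 17 bits = 34736



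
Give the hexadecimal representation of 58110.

Using repeated division by 16 (digits 10–15 are A–F):
58110 ÷ 16 = 3631 remainder 14 (E)
3631 ÷ 16 = 226 remainder 15 (F)
226 ÷ 16 = 14 remainder 2
14 ÷ 16 = 0 remainder 14 (E)
Reading remainders bottom to top: E2FE



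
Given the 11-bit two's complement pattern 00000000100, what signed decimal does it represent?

Binary: 00000000100
Sign bit: 0 (non-negative)
Read directly as an unsigned value:
00000000100 = 4
Value: 4



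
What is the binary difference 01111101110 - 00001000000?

Method 1 - Direct subtraction (column by column from the right: bit − bit − borrow-in; if negative, add 2 and borrow 1 from the next column):
borrow: 00000000000
        01111101110
-       00001000000
-------------------
        01110101110

Method 2 - Add two's complement:
Two's complement of 00001000000: invert → 11110111111, add 1 → 11111000000
  01111101110
+ 11111000000
-------------
 101110101110  (end carry out of the top bit = 1)
Discarding the end carry: 01110101110
Decimal check:
  01111101110 = 512 + 256 + 128 + 64 + 32 + 8 + 4 + 2 = 1006
  00001000000 = 64
  1006 - 64 = 942, and 01110101110 = 512 + 256 + 128 + 32 + 8 + 4 + 2 = 942 ✓



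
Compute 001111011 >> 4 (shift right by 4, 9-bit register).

Original: 001111011 (decimal 123)
Shift right by 4 positions
Drop the 4 low bits; fill with zeros on the left
Result: 000000111 (decimal 7)
Equivalent: 123 >> 4 = 123 ÷ 2^4 = 7



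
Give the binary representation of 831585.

Using repeated division by 2:
831585 ÷ 2 = 415792 remainder 1
415792 ÷ 2 = 207896 remainder 0
207896 ÷ 2 = 103948 remainder 0
103948 ÷ 2 = 51974 remainder 0
51974 ÷ 2 = 25987 remainder 0
25987 ÷ 2 = 12993 remainder 1
12993 ÷ 2 = 6496 remainder 1
6496 ÷ 2 = 3248 remainder 0
3248 ÷ 2 = 1624 remainder 0
1624 ÷ 2 = 812 remainder 0
812 ÷ 2 = 406 remainder 0
406 ÷ 2 = 203 remainder 0
203 ÷ 2 = 101 remainder 1
101 ÷ 2 = 50 remainder 1
50 ÷ 2 = 25 remainder 0
25 ÷ 2 = 12 remainder 1
12 ÷ 2 = 6 remainder 0
6 ÷ 2 = 3 remainder 0
3 ÷ 2 = 1 remainder 1
1 ÷ 2 = 0 remainder 1
Reading remainders bottom to top: 11001011000001100001



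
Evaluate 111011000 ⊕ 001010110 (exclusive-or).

XOR: 1 when bits differ
  111011000
^ 001010110
-----------
  110001110
Decimal: 472 ^ 86 = 398



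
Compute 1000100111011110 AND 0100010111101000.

AND: 1 only when both bits are 1
  1000100111011110
& 0100010111101000
------------------
  0000000111001000
Decimal: 35294 & 17896 = 456



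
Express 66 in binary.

Using repeated division by 2:
66 ÷ 2 = 33 remainder 0
33 ÷ 2 = 16 remainder 1
16 ÷ 2 = 8 remainder 0
8 ÷ 2 = 4 remainder 0
4 ÷ 2 = 2 remainder 0
2 ÷ 2 = 1 remainder 0
1 ÷ 2 = 0 remainder 1
Reading remainders bottom to top: 1000010



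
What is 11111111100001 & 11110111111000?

AND: 1 only when both bits are 1
  11111111100001
& 11110111111000
----------------
  11110111100000
Decimal: 16353 & 15864 = 15840



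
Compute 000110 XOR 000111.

XOR: 1 when bits differ
  000110
^ 000111
--------
  000001
Decimal: 6 ^ 7 = 1



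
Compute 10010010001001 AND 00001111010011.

AND: 1 only when both bits are 1
  10010010001001
& 00001111010011
----------------
  00000010000001
Decimal: 9353 & 979 = 129



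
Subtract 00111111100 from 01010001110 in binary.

Method 1 - Direct subtraction (column by column from the right: bit − bit − borrow-in; if negative, add 2 and borrow 1 from the next column):
borrow: 01111100000
        01010001110
-       00111111100
-------------------
        00010010010

Method 2 - Add two's complement:
Two's complement of 00111111100: invert → 11000000011, add 1 → 11000000100
  01010001110
+ 11000000100
-------------
 100010010010  (end carry out of the top bit = 1)
Discarding the end carry: 00010010010
Decimal check:
  01010001110 = 512 + 128 + 8 + 4 + 2 = 654
  00111111100 = 256 + 128 + 64 + 32 + 16 + 8 + 4 = 508
  654 - 508 = 146, and 00010010010 = 128 + 16 + 2 = 146 ✓



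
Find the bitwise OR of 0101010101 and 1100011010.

OR: 1 when either bit is 1
  0101010101
| 1100011010
------------
  1101011111
Decimal: 341 | 794 = 863



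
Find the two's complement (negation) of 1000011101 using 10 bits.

Original (sign bit 1, negative): 1000011101
Step 1 - Invert all bits: 0111100010
Step 2 - Add 1: 0111100011
Verification: 1000011101 + 0111100011 = 10000000000; discarding the end carry (carry out of the top bit) leaves the 10-bit value 0000000000, as required for x + (-x)



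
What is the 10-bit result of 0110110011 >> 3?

Original: 0110110011 (decimal 435)
Shift right by 3 positions
Drop the 3 low bits; fill with zeros on the left
Result: 0000110110 (decimal 54)
Equivalent: 435 >> 3 = 435 ÷ 2^3 = 54



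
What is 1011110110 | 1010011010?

OR: 1 when either bit is 1
  1011110110
| 1010011010
------------
  1011111110
Decimal: 758 | 666 = 766



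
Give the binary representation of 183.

Using repeated division by 2:
183 ÷ 2 = 91 remainder 1
91 ÷ 2 = 45 remainder 1
45 ÷ 2 = 22 remainder 1
22 ÷ 2 = 11 remainder 0
11 ÷ 2 = 5 remainder 1
5 ÷ 2 = 2 remainder 1
2 ÷ 2 = 1 remainder 0
1 ÷ 2 = 0 remainder 1
Reading remainders bottom to top: 10110111



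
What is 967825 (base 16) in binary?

Convert each hex digit to 4 bits:
  9 = 1001
  6 = 0110
  7 = 0111
  8 = 1000
  2 = 0010
  5 = 0101
Concatenate: 100101100111100000100101



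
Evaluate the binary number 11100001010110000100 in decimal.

Sum of powers of 2 for each 1-bit:
2^2 + 2^7 + 2^8 + 2^10 + 2^12 + 2^17 + 2^18 + 2^19
= 4 + 128 + 256 + 1024 + 4096 + 131072 + 262144 + 524288
= 923012



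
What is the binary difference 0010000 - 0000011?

Method 1 - Direct subtraction (column by column from the right: bit − bit − borrow-in; if negative, add 2 and borrow 1 from the next column):
borrow: 0011110
        0010000
-       0000011
---------------
        0001101

Method 2 - Add two's complement:
Two's complement of 0000011: invert → 1111100, add 1 → 1111101
  0010000
+ 1111101
---------
 10001101  (end carry out of the top bit = 1)
Discarding the end carry: 0001101
Decimal check:
  0010000 = 16
  0000011 = 2 + 1 = 3
  16 - 3 = 13, and 0001101 = 8 + 4 + 1 = 13 ✓



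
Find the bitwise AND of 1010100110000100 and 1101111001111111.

AND: 1 only when both bits are 1
  1010100110000100
& 1101111001111111
------------------
  1000100000000100
Decimal: 43396 & 56959 = 34820



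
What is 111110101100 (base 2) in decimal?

Sum of powers of 2 for each 1-bit:
2^2 + 2^3 + 2^5 + 2^7 + 2^8 + 2^9 + 2^10 + 2^11
= 4 + 8 + 32 + 128 + 256 + 512 + 1024 + 2048
= 4012



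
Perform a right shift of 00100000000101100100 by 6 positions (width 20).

Original: 00100000000101100100 (decimal 131428)
Shift right by 6 positions
Drop the 6 low bits; fill with zeros on the left
Result: 00000000100000000101 (decimal 2053)
Equivalent: 131428 >> 6 = 131428 ÷ 2^6 = 2053



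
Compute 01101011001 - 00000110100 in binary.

Method 1 - Direct subtraction (column by column from the right: bit − bit − borrow-in; if negative, add 2 and borrow 1 from the next column):
borrow: 00001001000
        01101011001
-       00000110100
-------------------
        01100100101

Method 2 - Add two's complement:
Two's complement of 00000110100: invert → 11111001011, add 1 → 11111001100
  01101011001
+ 11111001100
-------------
 101100100101  (end carry out of the top bit = 1)
Discarding the end carry: 01100100101
Decimal check:
  01101011001 = 512 + 256 + 64 + 16 + 8 + 1 = 857
  00000110100 = 32 + 16 + 4 = 52
  857 - 52 = 805, and 01100100101 = 512 + 256 + 32 + 4 + 1 = 805 ✓



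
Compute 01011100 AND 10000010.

AND: 1 only when both bits are 1
  01011100
& 10000010
----------
  00000000
Decimal: 92 & 130 = 0



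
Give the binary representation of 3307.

Using repeated division by 2:
3307 ÷ 2 = 1653 remainder 1
1653 ÷ 2 = 826 remainder 1
826 ÷ 2 = 413 remainder 0
413 ÷ 2 = 206 remainder 1
206 ÷ 2 = 103 remainder 0
103 ÷ 2 = 51 remainder 1
51 ÷ 2 = 25 remainder 1
25 ÷ 2 = 12 remainder 1
12 ÷ 2 = 6 remainder 0
6 ÷ 2 = 3 remainder 0
3 ÷ 2 = 1 remainder 1
1 ÷ 2 = 0 remainder 1
Reading remainders bottom to top: 110011101011



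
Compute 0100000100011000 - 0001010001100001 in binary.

Method 1 - Direct subtraction (column by column from the right: bit − bit − borrow-in; if negative, add 2 and borrow 1 from the next column):
borrow: 0111100111001110
        0100000100011000
-       0001010001100001
------------------------
        0010110010110111

Method 2 - Add two's complement:
Two's complement of 0001010001100001: invert → 1110101110011110, add 1 → 1110101110011111
  0100000100011000
+ 1110101110011111
------------------
 10010110010110111  (end carry out of the top bit = 1)
Discarding the end carry: 0010110010110111
Decimal check:
  0100000100011000 = 16384 + 256 + 16 + 8 = 16664
  0001010001100001 = 4096 + 1024 + 64 + 32 + 1 = 5217
  16664 - 5217 = 11447, and 0010110010110111 = 8192 + 2048 + 1024 + 128 + 32 + 16 + 4 + 2 + 1 = 11447 ✓



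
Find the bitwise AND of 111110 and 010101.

AND: 1 only when both bits are 1
  111110
& 010101
--------
  010100
Decimal: 62 & 21 = 20



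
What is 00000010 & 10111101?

AND: 1 only when both bits are 1
  00000010
& 10111101
----------
  00000000
Decimal: 2 & 189 = 0



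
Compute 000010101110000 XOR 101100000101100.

XOR: 1 when bits differ
  000010101110000
^ 101100000101100
-----------------
  101110101011100
Decimal: 1392 ^ 22572 = 23900



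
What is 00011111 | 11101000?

OR: 1 when either bit is 1
  00011111
| 11101000
----------
  11111111
Decimal: 31 | 232 = 255



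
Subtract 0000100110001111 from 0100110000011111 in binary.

Method 1 - Direct subtraction (column by column from the right: bit − bit − borrow-in; if negative, add 2 and borrow 1 from the next column):
borrow: 0000011100000000
        0100110000011111
-       0000100110001111
------------------------
        0100001010010000

Method 2 - Add two's complement:
Two's complement of 0000100110001111: invert → 1111011001110000, add 1 → 1111011001110001
  0100110000011111
+ 1111011001110001
------------------
 10100001010010000  (end carry out of the top bit = 1)
Discarding the end carry: 0100001010010000
Decimal check:
  0100110000011111 = 16384 + 2048 + 1024 + 16 + 8 + 4 + 2 + 1 = 19487
  0000100110001111 = 2048 + 256 + 128 + 8 + 4 + 2 + 1 = 2447
  19487 - 2447 = 17040, and 0100001010010000 = 16384 + 512 + 128 + 16 = 17040 ✓



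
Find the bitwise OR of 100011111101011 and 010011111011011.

OR: 1 when either bit is 1
  100011111101011
| 010011111011011
-----------------
  110011111111011
Decimal: 18411 | 10203 = 26619



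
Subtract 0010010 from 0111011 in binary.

Method 1 - Direct subtraction (column by column from the right: bit − bit − borrow-in; if negative, add 2 and borrow 1 from the next column):
borrow: 0000000
        0111011
-       0010010
---------------
        0101001

Method 2 - Add two's complement:
Two's complement of 0010010: invert → 1101101, add 1 → 1101110
  0111011
+ 1101110
---------
 10101001  (end carry out of the top bit = 1)
Discarding the end carry: 0101001
Decimal check:
  0111011 = 32 + 16 + 8 + 2 + 1 = 59
  0010010 = 16 + 2 = 18
  59 - 18 = 41, and 0101001 = 32 + 8 + 1 = 41 ✓



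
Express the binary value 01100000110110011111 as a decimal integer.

Sum of powers of 2 for each 1-bit:
2^0 + 2^1 + 2^2 + 2^3 + 2^4 + 2^7 + 2^8 + 2^10 + 2^11 + 2^17 + 2^18
= 1 + 2 + 4 + 8 + 16 + 128 + 256 + 1024 + 2048 + 131072 + 262144
= 396703



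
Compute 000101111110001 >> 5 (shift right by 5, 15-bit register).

Original: 000101111110001 (decimal 3057)
Shift right by 5 positions
Drop the 5 low bits; fill with zeros on the left
Result: 000000001011111 (decimal 95)
Equivalent: 3057 >> 5 = 3057 ÷ 2^5 = 95



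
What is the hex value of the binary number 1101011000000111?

Group into 4-bit nibbles from right:
  1101 = D
  0110 = 6
  0000 = 0
  0111 = 7
Result: D607



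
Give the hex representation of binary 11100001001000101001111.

Group into 4-bit nibbles from right:
  0111 = 7
  0000 = 0
  1001 = 9
  0001 = 1
  0100 = 4
  1111 = F
Result: 70914F



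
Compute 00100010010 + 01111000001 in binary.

Add column by column from the right: bit + bit + carry-in; write the sum mod 2, carry 1 when the sum is 2 or 3.
carry:  11000000000
        00100010010
+       01111000001
-------------------
       010011010011
(the carry out of the leftmost column, 0, becomes the leading bit)
Decimal check:
  00100010010 = 256 + 16 + 2 = 274
  01111000001 = 512 + 256 + 128 + 64 + 1 = 961
  274 + 961 = 1235, and 010011010011 = 1024 + 128 + 64 + 16 + 2 + 1 = 1235 ✓



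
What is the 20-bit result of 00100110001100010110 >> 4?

Original: 00100110001100010110 (decimal 156438)
Shift right by 4 positions
Drop the 4 low bits; fill with zeros on the left
Result: 00000010011000110001 (decimal 9777)
Equivalent: 156438 >> 4 = 156438 ÷ 2^4 = 9777



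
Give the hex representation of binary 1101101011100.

Group into 4-bit nibbles from right:
  0001 = 1
  1011 = B
  0101 = 5
  1100 = C
Result: 1B5C



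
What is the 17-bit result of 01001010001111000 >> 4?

Original: 01001010001111000 (decimal 38008)
Shift right by 4 positions
Drop the 4 low bits; fill with zeros on the left
Result: 00000100101000111 (decimal 2375)
Equivalent: 38008 >> 4 = 38008 ÷ 2^4 = 2375



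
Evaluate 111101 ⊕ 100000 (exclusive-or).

XOR: 1 when bits differ
  111101
^ 100000
--------
  011101
Decimal: 61 ^ 32 = 29



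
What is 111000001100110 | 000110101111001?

OR: 1 when either bit is 1
  111000001100110
| 000110101111001
-----------------
  111110101111111
Decimal: 28774 | 3449 = 32127



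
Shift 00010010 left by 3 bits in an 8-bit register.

Original: 00010010 (decimal 18)
Shift left by 3 positions
Append 3 zeros on the right
Result: 10010000 (decimal 144)
Equivalent: 18 << 3 = 18 × 2^3 = 144



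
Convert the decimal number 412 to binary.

Using repeated division by 2:
412 ÷ 2 = 206 remainder 0
206 ÷ 2 = 103 remainder 0
103 ÷ 2 = 51 remainder 1
51 ÷ 2 = 25 remainder 1
25 ÷ 2 = 12 remainder 1
12 ÷ 2 = 6 remainder 0
6 ÷ 2 = 3 remainder 0
3 ÷ 2 = 1 remainder 1
1 ÷ 2 = 0 remainder 1
Reading remainders bottom to top: 110011100



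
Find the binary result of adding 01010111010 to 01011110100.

Add column by column from the right: bit + bit + carry-in; write the sum mod 2, carry 1 when the sum is 2 or 3.
carry:  10111100000
        01010111010
+       01011110100
-------------------
       010110101110
(the carry out of the leftmost column, 0, becomes the leading bit)
Decimal check:
  01010111010 = 512 + 128 + 32 + 16 + 8 + 2 = 698
  01011110100 = 512 + 128 + 64 + 32 + 16 + 4 = 756
  698 + 756 = 1454, and 010110101110 = 1024 + 256 + 128 + 32 + 8 + 4 + 2 = 1454 ✓



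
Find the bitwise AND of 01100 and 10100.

AND: 1 only when both bits are 1
  01100
& 10100
-------
  00100
Decimal: 12 & 20 = 4



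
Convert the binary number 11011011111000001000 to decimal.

Sum of powers of 2 for each 1-bit:
2^3 + 2^9 + 2^10 + 2^11 + 2^12 + 2^13 + 2^15 + 2^16 + 2^18 + 2^19
= 8 + 512 + 1024 + 2048 + 4096 + 8192 + 32768 + 65536 + 262144 + 524288
= 900616



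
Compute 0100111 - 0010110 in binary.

Method 1 - Direct subtraction (column by column from the right: bit − bit − borrow-in; if negative, add 2 and borrow 1 from the next column):
borrow: 0100000
        0100111
-       0010110
---------------
        0010001

Method 2 - Add two's complement:
Two's complement of 0010110: invert → 1101001, add 1 → 1101010
  0100111
+ 1101010
---------
 10010001  (end carry out of the top bit = 1)
Discarding the end carry: 0010001
Decimal check:
  0100111 = 32 + 4 + 2 + 1 = 39
  0010110 = 16 + 4 + 2 = 22
  39 - 22 = 17, and 0010001 = 16 + 1 = 17 ✓



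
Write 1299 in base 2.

Using repeated division by 2:
1299 ÷ 2 = 649 remainder 1
649 ÷ 2 = 324 remainder 1
324 ÷ 2 = 162 remainder 0
162 ÷ 2 = 81 remainder 0
81 ÷ 2 = 40 remainder 1
40 ÷ 2 = 20 remainder 0
20 ÷ 2 = 10 remainder 0
10 ÷ 2 = 5 remainder 0
5 ÷ 2 = 2 remainder 1
2 ÷ 2 = 1 remainder 0
1 ÷ 2 = 0 remainder 1
Reading remainders bottom to top: 10100010011



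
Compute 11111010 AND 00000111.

AND: 1 only when both bits are 1
  11111010
& 00000111
----------
  00000010
Decimal: 250 & 7 = 2



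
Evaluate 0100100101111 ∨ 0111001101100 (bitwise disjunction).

OR: 1 when either bit is 1
  0100100101111
| 0111001101100
---------------
  0111101101111
Decimal: 2351 | 3692 = 3951



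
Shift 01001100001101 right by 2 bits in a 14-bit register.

Original: 01001100001101 (decimal 4877)
Shift right by 2 positions
Drop the 2 low bits; fill with zeros on the left
Result: 00010011000011 (decimal 1219)
Equivalent: 4877 >> 2 = 4877 ÷ 2^2 = 1219



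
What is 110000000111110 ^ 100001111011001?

XOR: 1 when bits differ
  110000000111110
^ 100001111011001
-----------------
  010001111100111
Decimal: 24638 ^ 17369 = 9191



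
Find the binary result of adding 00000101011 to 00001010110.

Add column by column from the right: bit + bit + carry-in; write the sum mod 2, carry 1 when the sum is 2 or 3.
carry:  00011111100
        00000101011
+       00001010110
-------------------
       000010000001
(the carry out of the leftmost column, 0, becomes the leading bit)
Decimal check:
  00000101011 = 32 + 8 + 2 + 1 = 43
  00001010110 = 64 + 16 + 4 + 2 = 86
  43 + 86 = 129, and 000010000001 = 128 + 1 = 129 ✓



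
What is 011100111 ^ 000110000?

XOR: 1 when bits differ
  011100111
^ 000110000
-----------
  011010111
Decimal: 231 ^ 48 = 215



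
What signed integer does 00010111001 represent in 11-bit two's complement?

Binary: 00010111001
Sign bit: 0 (non-negative)
Read directly as an unsigned value:
00010111001 = 128 + 32 + 16 + 8 + 1 = 185
Value: 185



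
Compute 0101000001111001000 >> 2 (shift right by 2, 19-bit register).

Original: 0101000001111001000 (decimal 164808)
Shift right by 2 positions
Drop the 2 low bits; fill with zeros on the left
Result: 0001010000011110010 (decimal 41202)
Equivalent: 164808 >> 2 = 164808 ÷ 2^2 = 41202



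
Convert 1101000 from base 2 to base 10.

Sum of powers of 2 for each 1-bit:
2^3 + 2^5 + 2^6
= 8 + 32 + 64
= 104



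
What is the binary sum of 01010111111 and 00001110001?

Add column by column from the right: bit + bit + carry-in; write the sum mod 2, carry 1 when the sum is 2 or 3.
carry:  00111111110
        01010111111
+       00001110001
-------------------
       001100110000
(the carry out of the leftmost column, 0, becomes the leading bit)
Decimal check:
  01010111111 = 512 + 128 + 32 + 16 + 8 + 4 + 2 + 1 = 703
  00001110001 = 64 + 32 + 16 + 1 = 113
  703 + 113 = 816, and 001100110000 = 512 + 256 + 32 + 16 = 816 ✓



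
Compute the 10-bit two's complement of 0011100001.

Original: 0011100001
Step 1 - Invert all bits: 1100011110
Step 2 - Add 1: 1100011111
Verification: 0011100001 + 1100011111 = 10000000000; discarding the end carry (carry out of the top bit) leaves the 10-bit value 0000000000, as required for x + (-x)



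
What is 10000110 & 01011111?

AND: 1 only when both bits are 1
  10000110
& 01011111
----------
  00000110
Decimal: 134 & 95 = 6



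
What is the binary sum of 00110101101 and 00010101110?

Add column by column from the right: bit + bit + carry-in; write the sum mod 2, carry 1 when the sum is 2 or 3.
carry:  01101011000
        00110101101
+       00010101110
-------------------
       001001011011
(the carry out of the leftmost column, 0, becomes the leading bit)
Decimal check:
  00110101101 = 256 + 128 + 32 + 8 + 4 + 1 = 429
  00010101110 = 128 + 32 + 8 + 4 + 2 = 174
  429 + 174 = 603, and 001001011011 = 512 + 64 + 16 + 8 + 2 + 1 = 603 ✓



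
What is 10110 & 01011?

AND: 1 only when both bits are 1
  10110
& 01011
-------
  00010
Decimal: 22 & 11 = 2



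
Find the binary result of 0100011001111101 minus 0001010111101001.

Method 1 - Direct subtraction (column by column from the right: bit − bit − borrow-in; if negative, add 2 and borrow 1 from the next column):
borrow: 0110001100000000
        0100011001111101
-       0001010111101001
------------------------
        0011000010010100

Method 2 - Add two's complement:
Two's complement of 0001010111101001: invert → 1110101000010110, add 1 → 1110101000010111
  0100011001111101
+ 1110101000010111
------------------
 10011000010010100  (end carry out of the top bit = 1)
Discarding the end carry: 0011000010010100
Decimal check:
  0100011001111101 = 16384 + 1024 + 512 + 64 + 32 + 16 + 8 + 4 + 1 = 18045
  0001010111101001 = 4096 + 1024 + 256 + 128 + 64 + 32 + 8 + 1 = 5609
  18045 - 5609 = 12436, and 0011000010010100 = 8192 + 4096 + 128 + 16 + 4 = 12436 ✓



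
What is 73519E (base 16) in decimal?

Expand by place value (powers of 16):
Digit values: E = 14
73519E = 7 × 16^5 + 3 × 16^4 + 5 × 16^3 + 1 × 16^2 + 9 × 16^1 + 14 × 16^0
= 7 × 1048576 + 3 × 65536 + 5 × 4096 + 1 × 256 + 9 × 16 + 14 × 1
= 7340032 + 196608 + 20480 + 256 + 144 + 14
= 7557534



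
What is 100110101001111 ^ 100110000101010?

XOR: 1 when bits differ
  100110101001111
^ 100110000101010
-----------------
  000000101100101
Decimal: 19791 ^ 19498 = 357



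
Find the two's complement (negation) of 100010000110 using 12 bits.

Original (sign bit 1, negative): 100010000110
Step 1 - Invert all bits: 011101111001
Step 2 - Add 1: 011101111010
Verification: 100010000110 + 011101111010 = 1000000000000; discarding the end carry (carry out of the top bit) leaves the 12-bit value 000000000000, as required for x + (-x)



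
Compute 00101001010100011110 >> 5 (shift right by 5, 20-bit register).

Original: 00101001010100011110 (decimal 169246)
Shift right by 5 positions
Drop the 5 low bits; fill with zeros on the left
Result: 00000001010010101000 (decimal 5288)
Equivalent: 169246 >> 5 = 169246 ÷ 2^5 = 5288



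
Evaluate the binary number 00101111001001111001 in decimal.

Sum of powers of 2 for each 1-bit:
2^0 + 2^3 + 2^4 + 2^5 + 2^6 + 2^9 + 2^12 + 2^13 + 2^14 + 2^15 + 2^17
= 1 + 8 + 16 + 32 + 64 + 512 + 4096 + 8192 + 16384 + 32768 + 131072
= 193145



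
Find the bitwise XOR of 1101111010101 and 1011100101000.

XOR: 1 when bits differ
  1101111010101
^ 1011100101000
---------------
  0110011111101
Decimal: 7125 ^ 5928 = 3325



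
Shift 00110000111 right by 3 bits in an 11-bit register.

Original: 00110000111 (decimal 391)
Shift right by 3 positions
Drop the 3 low bits; fill with zeros on the left
Result: 00000110000 (decimal 48)
Equivalent: 391 >> 3 = 391 ÷ 2^3 = 48



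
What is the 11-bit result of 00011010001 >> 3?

Original: 00011010001 (decimal 209)
Shift right by 3 positions
Drop the 3 low bits; fill with zeros on the left
Result: 00000011010 (decimal 26)
Equivalent: 209 >> 3 = 209 ÷ 2^3 = 26



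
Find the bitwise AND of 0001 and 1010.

AND: 1 only when both bits are 1
  0001
& 1010
------
  0000
Decimal: 1 & 10 = 0



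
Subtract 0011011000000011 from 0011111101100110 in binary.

Method 1 - Direct subtraction (column by column from the right: bit − bit − borrow-in; if negative, add 2 and borrow 1 from the next column):
borrow: 0000000000000110
        0011111101100110
-       0011011000000011
------------------------
        0000100101100011

Method 2 - Add two's complement:
Two's complement of 0011011000000011: invert → 1100100111111100, add 1 → 1100100111111101
  0011111101100110
+ 1100100111111101
------------------
 10000100101100011  (end carry out of the top bit = 1)
Discarding the end carry: 0000100101100011
Decimal check:
  0011111101100110 = 8192 + 4096 + 2048 + 1024 + 512 + 256 + 64 + 32 + 4 + 2 = 16230
  0011011000000011 = 8192 + 4096 + 1024 + 512 + 2 + 1 = 13827
  16230 - 13827 = 2403, and 0000100101100011 = 2048 + 256 + 64 + 32 + 2 + 1 = 2403 ✓



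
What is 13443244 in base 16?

Using repeated division by 16 (digits 10–15 are A–F):
13443244 ÷ 16 = 840202 remainder 12 (C)
840202 ÷ 16 = 52512 remainder 10 (A)
52512 ÷ 16 = 3282 remainder 0
3282 ÷ 16 = 205 remainder 2
205 ÷ 16 = 12 remainder 13 (D)
12 ÷ 16 = 0 remainder 12 (C)
Reading remainders bottom to top: CD20AC



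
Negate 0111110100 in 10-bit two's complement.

Original: 0111110100
Step 1 - Invert all bits: 1000001011
Step 2 - Add 1: 1000001100
Verification: 0111110100 + 1000001100 = 10000000000; discarding the end carry (carry out of the top bit) leaves the 10-bit value 0000000000, as required for x + (-x)



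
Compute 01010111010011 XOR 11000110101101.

XOR: 1 when bits differ
  01010111010011
^ 11000110101101
----------------
  10010001111110
Decimal: 5587 ^ 12717 = 9342



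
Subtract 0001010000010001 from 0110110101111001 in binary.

Method 1 - Direct subtraction (column by column from the right: bit − bit − borrow-in; if negative, add 2 and borrow 1 from the next column):
borrow: 0010000000000000
        0110110101111001
-       0001010000010001
------------------------
        0101100101101000

Method 2 - Add two's complement:
Two's complement of 0001010000010001: invert → 1110101111101110, add 1 → 1110101111101111
  0110110101111001
+ 1110101111101111
------------------
 10101100101101000  (end carry out of the top bit = 1)
Discarding the end carry: 0101100101101000
Decimal check:
  0110110101111001 = 16384 + 8192 + 2048 + 1024 + 256 + 64 + 32 + 16 + 8 + 1 = 28025
  0001010000010001 = 4096 + 1024 + 16 + 1 = 5137
  28025 - 5137 = 22888, and 0101100101101000 = 16384 + 4096 + 2048 + 256 + 64 + 32 + 8 = 22888 ✓



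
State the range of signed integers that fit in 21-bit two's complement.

For 21-bit two's complement:
Minimum: -2^20 = -1048576
Maximum: 2^20 - 1 = 1048575



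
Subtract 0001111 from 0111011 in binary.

Method 1 - Direct subtraction (column by column from the right: bit − bit − borrow-in; if negative, add 2 and borrow 1 from the next column):
borrow: 0011000
        0111011
-       0001111
---------------
        0101100

Method 2 - Add two's complement:
Two's complement of 0001111: invert → 1110000, add 1 → 1110001
  0111011
+ 1110001
---------
 10101100  (end carry out of the top bit = 1)
Discarding the end carry: 0101100
Decimal check:
  0111011 = 32 + 16 + 8 + 2 + 1 = 59
  0001111 = 8 + 4 + 2 + 1 = 15
  59 - 15 = 44, and 0101100 = 32 + 8 + 4 = 44 ✓



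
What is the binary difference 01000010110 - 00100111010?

Method 1 - Direct subtraction (column by column from the right: bit − bit − borrow-in; if negative, add 2 and borrow 1 from the next column):
borrow: 01111110000
        01000010110
-       00100111010
-------------------
        00011011100

Method 2 - Add two's complement:
Two's complement of 00100111010: invert → 11011000101, add 1 → 11011000110
  01000010110
+ 11011000110
-------------
 100011011100  (end carry out of the top bit = 1)
Discarding the end carry: 00011011100
Decimal check:
  01000010110 = 512 + 16 + 4 + 2 = 534
  00100111010 = 256 + 32 + 16 + 8 + 2 = 314
  534 - 314 = 220, and 00011011100 = 128 + 64 + 16 + 8 + 4 = 220 ✓



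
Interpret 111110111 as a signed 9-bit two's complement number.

Binary: 111110111
Sign bit: 1 (negative)
Invert: 000001000
Add 1:  000001001
Magnitude: 000001001 = 8 + 1 = 9
Value: -9



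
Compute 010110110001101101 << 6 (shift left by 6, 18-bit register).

Original: 010110110001101101 (decimal 93293)
Shift left by 6 positions
Append 6 zeros on the right and drop the 6 high bits that overflow the 18-bit width
Result: 110001101101000000 (decimal 203584)
Equivalent: 93293 << 6 = 93293 × 2^6 = 5970752, truncated to 18 bits = 203584



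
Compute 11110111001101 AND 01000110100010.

AND: 1 only when both bits are 1
  11110111001101
& 01000110100010
----------------
  01000110000000
Decimal: 15821 & 4514 = 4480



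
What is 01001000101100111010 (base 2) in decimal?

Sum of powers of 2 for each 1-bit:
2^1 + 2^3 + 2^4 + 2^5 + 2^8 + 2^9 + 2^11 + 2^15 + 2^18
= 2 + 8 + 16 + 32 + 256 + 512 + 2048 + 32768 + 262144
= 297786



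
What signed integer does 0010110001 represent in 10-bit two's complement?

Binary: 0010110001
Sign bit: 0 (non-negative)
Read directly as an unsigned value:
0010110001 = 128 + 32 + 16 + 1 = 177
Value: 177



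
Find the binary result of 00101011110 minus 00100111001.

Method 1 - Direct subtraction (column by column from the right: bit − bit − borrow-in; if negative, add 2 and borrow 1 from the next column):
borrow: 00001000010
        00101011110
-       00100111001
-------------------
        00000100101

Method 2 - Add two's complement:
Two's complement of 00100111001: invert → 11011000110, add 1 → 11011000111
  00101011110
+ 11011000111
-------------
 100000100101  (end carry out of the top bit = 1)
Discarding the end carry: 00000100101
Decimal check:
  00101011110 = 256 + 64 + 16 + 8 + 4 + 2 = 350
  00100111001 = 256 + 32 + 16 + 8 + 1 = 313
  350 - 313 = 37, and 00000100101 = 32 + 4 + 1 = 37 ✓



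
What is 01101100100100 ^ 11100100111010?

XOR: 1 when bits differ
  01101100100100
^ 11100100111010
----------------
  10001000011110
Decimal: 6948 ^ 14650 = 8734



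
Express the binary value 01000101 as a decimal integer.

Sum of powers of 2 for each 1-bit:
2^0 + 2^2 + 2^6
= 1 + 4 + 64
= 69



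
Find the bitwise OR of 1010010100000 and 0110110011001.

OR: 1 when either bit is 1
  1010010100000
| 0110110011001
---------------
  1110110111001
Decimal: 5280 | 3481 = 7609



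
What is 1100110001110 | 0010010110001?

OR: 1 when either bit is 1
  1100110001110
| 0010010110001
---------------
  1110110111111
Decimal: 6542 | 1201 = 7615



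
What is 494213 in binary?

Using repeated division by 2:
494213 ÷ 2 = 247106 remainder 1
247106 ÷ 2 = 123553 remainder 0
123553 ÷ 2 = 61776 remainder 1
61776 ÷ 2 = 30888 remainder 0
30888 ÷ 2 = 15444 remainder 0
15444 ÷ 2 = 7722 remainder 0
7722 ÷ 2 = 3861 remainder 0
3861 ÷ 2 = 1930 remainder 1
1930 ÷ 2 = 965 remainder 0
965 ÷ 2 = 482 remainder 1
482 ÷ 2 = 241 remainder 0
241 ÷ 2 = 120 remainder 1
120 ÷ 2 = 60 remainder 0
60 ÷ 2 = 30 remainder 0
30 ÷ 2 = 15 remainder 0
15 ÷ 2 = 7 remainder 1
7 ÷ 2 = 3 remainder 1
3 ÷ 2 = 1 remainder 1
1 ÷ 2 = 0 remainder 1
Reading remainders bottom to top: 1111000101010000101



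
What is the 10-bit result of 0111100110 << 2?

Original: 0111100110 (decimal 486)
Shift left by 2 positions
Append 2 zeros on the right and drop the 2 high bits that overflow the 10-bit width
Result: 1110011000 (decimal 920)
Equivalent: 486 << 2 = 486 × 2^2 = 1944, truncated to 10 bits = 920



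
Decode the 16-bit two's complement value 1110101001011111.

Binary: 1110101001011111
Sign bit: 1 (negative)
Invert: 0001010110100000
Add 1:  0001010110100001
Magnitude: 0001010110100001 = 4096 + 1024 + 256 + 128 + 32 + 1 = 5537
Value: -5537



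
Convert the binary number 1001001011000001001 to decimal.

Sum of powers of 2 for each 1-bit:
2^0 + 2^3 + 2^9 + 2^10 + 2^12 + 2^15 + 2^18
= 1 + 8 + 512 + 1024 + 4096 + 32768 + 262144
= 300553



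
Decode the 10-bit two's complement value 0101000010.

Binary: 0101000010
Sign bit: 0 (non-negative)
Read directly as an unsigned value:
0101000010 = 256 + 64 + 2 = 322
Value: 322



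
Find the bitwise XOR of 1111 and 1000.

XOR: 1 when bits differ
  1111
^ 1000
------
  0111
Decimal: 15 ^ 8 = 7



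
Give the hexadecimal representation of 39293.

Using repeated division by 16 (digits 10–15 are A–F):
39293 ÷ 16 = 2455 remainder 13 (D)
2455 ÷ 16 = 153 remainder 7
153 ÷ 16 = 9 remainder 9
9 ÷ 16 = 0 remainder 9
Reading remainders bottom to top: 997D



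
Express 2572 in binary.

Using repeated division by 2:
2572 ÷ 2 = 1286 remainder 0
1286 ÷ 2 = 643 remainder 0
643 ÷ 2 = 321 remainder 1
321 ÷ 2 = 160 remainder 1
160 ÷ 2 = 80 remainder 0
80 ÷ 2 = 40 remainder 0
40 ÷ 2 = 20 remainder 0
20 ÷ 2 = 10 remainder 0
10 ÷ 2 = 5 remainder 0
5 ÷ 2 = 2 remainder 1
2 ÷ 2 = 1 remainder 0
1 ÷ 2 = 0 remainder 1
Reading remainders bottom to top: 101000001100

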